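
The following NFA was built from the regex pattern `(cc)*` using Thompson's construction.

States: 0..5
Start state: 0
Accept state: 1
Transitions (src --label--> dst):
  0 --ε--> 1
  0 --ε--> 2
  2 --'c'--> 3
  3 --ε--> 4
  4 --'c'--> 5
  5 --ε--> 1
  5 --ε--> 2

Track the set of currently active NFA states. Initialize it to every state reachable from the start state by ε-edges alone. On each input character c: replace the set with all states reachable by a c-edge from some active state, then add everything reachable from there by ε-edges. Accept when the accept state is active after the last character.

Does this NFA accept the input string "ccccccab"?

initial (ε-close {0}): {0,1,2}
'c' @ 1: {3,4}
'c' @ 2: {1,2,5}  ✓accept
'c' @ 3: {3,4}
'c' @ 4: {1,2,5}  ✓accept
'c' @ 5: {3,4}
'c' @ 6: {1,2,5}  ✓accept
'a' @ 7: {}  — no active states
rest 'b' ignored (set empty)
after full input: {}  (accept=1 not in)

Answer: REJECT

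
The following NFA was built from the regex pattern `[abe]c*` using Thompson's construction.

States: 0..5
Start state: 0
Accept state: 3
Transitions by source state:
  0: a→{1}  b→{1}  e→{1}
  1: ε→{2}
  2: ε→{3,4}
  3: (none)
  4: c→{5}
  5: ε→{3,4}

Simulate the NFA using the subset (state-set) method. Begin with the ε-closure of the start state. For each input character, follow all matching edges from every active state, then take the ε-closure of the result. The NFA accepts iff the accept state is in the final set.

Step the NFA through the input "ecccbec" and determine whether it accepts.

initial (ε-close {0}): {0}
'e' @ 1: {1,2,3,4}  (accept∈set)
'c' @ 2: {3,4,5}  (accept∈set)
'c' @ 3: {3,4,5}  (accept∈set)
'c' @ 4: {3,4,5}  (accept∈set)
'b' @ 5: {}  — dead — no transitions
rest 'ec' ignored (set empty)
after full input: {}  (accept=3 not in)

Answer: REJECT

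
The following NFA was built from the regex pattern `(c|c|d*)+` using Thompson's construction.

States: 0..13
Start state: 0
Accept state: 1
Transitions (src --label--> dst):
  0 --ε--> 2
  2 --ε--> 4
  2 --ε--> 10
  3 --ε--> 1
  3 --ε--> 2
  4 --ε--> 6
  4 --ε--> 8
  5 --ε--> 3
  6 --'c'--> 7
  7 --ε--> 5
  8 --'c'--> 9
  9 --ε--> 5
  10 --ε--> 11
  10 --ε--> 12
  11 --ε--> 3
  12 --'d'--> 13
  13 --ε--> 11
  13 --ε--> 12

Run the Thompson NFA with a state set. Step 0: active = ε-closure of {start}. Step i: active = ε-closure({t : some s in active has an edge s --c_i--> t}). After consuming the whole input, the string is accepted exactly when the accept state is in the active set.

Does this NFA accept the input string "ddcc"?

initial (ε-close {0}): {0,1,2,3,4,6,8,10,11,12}
'd' @ 1: {1,2,3,4,6,8,10,11,12,13}  (accept∈set)
'd' @ 2: {1,2,3,4,6,8,10,11,12,13}  (accept∈set)
'c' @ 3: {1,2,3,4,5,6,7,8,9,10,11,12}  (accept∈set)
'c' @ 4: {1,2,3,4,5,6,7,8,9,10,11,12}  (accept∈set)
end set {1,2,3,4,5,6,7,8,9,10,11,12} — state 1 in

Answer: ACCEPT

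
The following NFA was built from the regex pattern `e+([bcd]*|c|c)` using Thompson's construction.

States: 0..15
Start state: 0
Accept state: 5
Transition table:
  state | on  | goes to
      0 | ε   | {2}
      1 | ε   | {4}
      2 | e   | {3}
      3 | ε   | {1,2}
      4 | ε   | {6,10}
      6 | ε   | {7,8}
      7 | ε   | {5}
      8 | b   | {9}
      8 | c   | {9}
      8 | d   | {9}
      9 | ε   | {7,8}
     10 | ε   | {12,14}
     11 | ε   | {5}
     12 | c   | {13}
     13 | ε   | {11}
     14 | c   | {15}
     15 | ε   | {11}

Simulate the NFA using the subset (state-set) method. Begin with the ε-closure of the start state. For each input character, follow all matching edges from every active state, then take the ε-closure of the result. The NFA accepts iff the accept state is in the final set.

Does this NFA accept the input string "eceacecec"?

S₀ = ε-closure({0}) = {0,2}
'e' @ 1: {1,2,3,4,5,6,7,8,10,12,14}  [accepting]
'c' @ 2: {5,7,8,9,11,13,15}  [accepting]
'e' @ 3: {}  — dead — no transitions
rest 'acecec' ignored (set empty)
end set {} — state 5 not in

Answer: REJECT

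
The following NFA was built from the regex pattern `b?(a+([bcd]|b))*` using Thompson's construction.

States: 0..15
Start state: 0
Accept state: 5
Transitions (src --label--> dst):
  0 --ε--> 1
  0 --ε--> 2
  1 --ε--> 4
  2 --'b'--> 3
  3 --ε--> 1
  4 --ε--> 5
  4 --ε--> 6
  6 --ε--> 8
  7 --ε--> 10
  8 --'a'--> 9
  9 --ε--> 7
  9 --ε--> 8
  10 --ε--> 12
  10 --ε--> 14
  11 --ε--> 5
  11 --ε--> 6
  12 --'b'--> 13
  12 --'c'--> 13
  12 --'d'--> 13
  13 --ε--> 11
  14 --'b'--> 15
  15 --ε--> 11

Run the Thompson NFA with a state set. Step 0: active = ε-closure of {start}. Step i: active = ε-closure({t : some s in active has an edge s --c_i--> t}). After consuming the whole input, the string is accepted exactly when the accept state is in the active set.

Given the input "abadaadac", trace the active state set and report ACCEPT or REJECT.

Answer: ACCEPT

Trace:
S₀ = ε-closure({0}) = {0,1,2,4,5,6,8}
'a' @ 1: {7,8,9,10,12,14}
'b' @ 2: {5,6,8,11,13,15}  ✓accept
'a' @ 3: {7,8,9,10,12,14}
'd' @ 4: {5,6,8,11,13}  ✓accept
'a' @ 5: {7,8,9,10,12,14}
'a' @ 6: {7,8,9,10,12,14}
'd' @ 7: {5,6,8,11,13}  ✓accept
'a' @ 8: {7,8,9,10,12,14}
'c' @ 9: {5,6,8,11,13}  ✓accept
after full input: {5,6,8,11,13}  (accept=5 in)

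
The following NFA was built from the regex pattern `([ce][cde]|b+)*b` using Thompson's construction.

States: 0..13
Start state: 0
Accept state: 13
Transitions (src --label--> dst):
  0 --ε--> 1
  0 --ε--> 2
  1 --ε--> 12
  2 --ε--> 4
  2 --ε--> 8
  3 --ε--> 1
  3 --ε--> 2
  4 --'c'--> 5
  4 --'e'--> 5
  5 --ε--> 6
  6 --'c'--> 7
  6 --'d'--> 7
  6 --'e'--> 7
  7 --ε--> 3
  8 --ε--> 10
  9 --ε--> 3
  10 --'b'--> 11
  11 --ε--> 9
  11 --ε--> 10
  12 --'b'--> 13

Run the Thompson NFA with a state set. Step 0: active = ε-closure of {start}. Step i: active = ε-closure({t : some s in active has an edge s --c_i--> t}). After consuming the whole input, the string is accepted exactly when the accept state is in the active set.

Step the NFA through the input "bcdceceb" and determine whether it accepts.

start: ε-closure({0}) = {0,1,2,4,8,10,12}
'b' @ 1: {1,2,3,4,8,9,10,11,12,13}  (accept∈set)
'c' @ 2: {5,6}
'd' @ 3: {1,2,3,4,7,8,10,12}
'c' @ 4: {5,6}
'e' @ 5: {1,2,3,4,7,8,10,12}
'c' @ 6: {5,6}
'e' @ 7: {1,2,3,4,7,8,10,12}
'b' @ 8: {1,2,3,4,8,9,10,11,12,13}  (accept∈set)
final: {1,2,3,4,8,9,10,11,12,13}; accept 13 in set

Answer: ACCEPT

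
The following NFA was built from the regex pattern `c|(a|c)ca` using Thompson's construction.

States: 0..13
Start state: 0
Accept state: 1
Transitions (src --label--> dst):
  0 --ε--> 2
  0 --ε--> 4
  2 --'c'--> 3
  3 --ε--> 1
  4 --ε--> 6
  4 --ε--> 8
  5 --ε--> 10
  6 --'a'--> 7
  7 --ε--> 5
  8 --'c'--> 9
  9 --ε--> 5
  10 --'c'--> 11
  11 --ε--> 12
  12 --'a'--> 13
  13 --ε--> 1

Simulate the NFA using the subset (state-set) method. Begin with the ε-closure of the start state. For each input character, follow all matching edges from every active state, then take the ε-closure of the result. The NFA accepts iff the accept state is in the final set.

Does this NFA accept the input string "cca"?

Answer: ACCEPT

Steps:
initial (ε-close {0}): {0,2,4,6,8}
'c' @ 1: {1,3,5,9,10}  ✓accept
'c' @ 2: {11,12}
'a' @ 3: {1,13}  ✓accept
after full input: {1,13}  (accept=1 in)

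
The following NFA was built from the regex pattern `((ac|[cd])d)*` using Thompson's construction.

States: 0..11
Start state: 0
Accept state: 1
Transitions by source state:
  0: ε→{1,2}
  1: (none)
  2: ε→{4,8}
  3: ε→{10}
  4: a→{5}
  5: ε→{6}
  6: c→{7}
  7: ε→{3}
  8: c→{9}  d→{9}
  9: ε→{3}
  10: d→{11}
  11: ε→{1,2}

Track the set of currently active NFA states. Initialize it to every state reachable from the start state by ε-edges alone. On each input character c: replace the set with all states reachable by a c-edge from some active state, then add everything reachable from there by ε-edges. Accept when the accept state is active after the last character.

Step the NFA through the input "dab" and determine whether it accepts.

Answer: REJECT

Steps:
start: ε-closure({0}) = {0,1,2,4,8}
'd' @ 1: {3,9,10}
'a' @ 2: {}  — dead — no transitions
rest 'b' ignored (set empty)
final: {}; accept 1 not in set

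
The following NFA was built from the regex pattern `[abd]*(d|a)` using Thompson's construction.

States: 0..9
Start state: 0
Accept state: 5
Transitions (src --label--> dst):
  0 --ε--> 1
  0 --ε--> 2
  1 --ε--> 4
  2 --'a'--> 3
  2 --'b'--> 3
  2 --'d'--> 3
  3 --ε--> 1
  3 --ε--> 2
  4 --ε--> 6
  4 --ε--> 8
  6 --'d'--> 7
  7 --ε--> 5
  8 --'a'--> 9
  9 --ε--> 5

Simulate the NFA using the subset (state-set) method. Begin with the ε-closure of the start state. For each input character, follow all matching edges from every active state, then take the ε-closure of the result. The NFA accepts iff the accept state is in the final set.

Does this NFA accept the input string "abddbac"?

Answer: REJECT

Trace:
start: ε-closure({0}) = {0,1,2,4,6,8}
'a' @ 1: {1,2,3,4,5,6,8,9}  [accepting]
'b' @ 2: {1,2,3,4,6,8}
'd' @ 3: {1,2,3,4,5,6,7,8}  [accepting]
'd' @ 4: {1,2,3,4,5,6,7,8}  [accepting]
'b' @ 5: {1,2,3,4,6,8}
'a' @ 6: {1,2,3,4,5,6,8,9}  [accepting]
'c' @ 7: {}  — dead — no transitions
final: {}; accept 5 not in set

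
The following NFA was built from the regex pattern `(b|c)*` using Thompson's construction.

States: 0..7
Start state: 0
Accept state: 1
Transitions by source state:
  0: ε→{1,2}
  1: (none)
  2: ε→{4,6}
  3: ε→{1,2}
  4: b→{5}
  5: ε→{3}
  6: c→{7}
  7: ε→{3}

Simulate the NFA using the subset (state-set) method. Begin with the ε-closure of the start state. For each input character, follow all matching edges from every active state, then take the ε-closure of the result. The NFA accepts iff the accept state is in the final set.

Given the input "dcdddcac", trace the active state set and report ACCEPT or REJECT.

Answer: REJECT

Steps:
S₀ = ε-closure({0}) = {0,1,2,4,6}
'd' @ 1: {}  — state set empty
rest 'cdddcac' ignored (set empty)
end set {} — state 1 not in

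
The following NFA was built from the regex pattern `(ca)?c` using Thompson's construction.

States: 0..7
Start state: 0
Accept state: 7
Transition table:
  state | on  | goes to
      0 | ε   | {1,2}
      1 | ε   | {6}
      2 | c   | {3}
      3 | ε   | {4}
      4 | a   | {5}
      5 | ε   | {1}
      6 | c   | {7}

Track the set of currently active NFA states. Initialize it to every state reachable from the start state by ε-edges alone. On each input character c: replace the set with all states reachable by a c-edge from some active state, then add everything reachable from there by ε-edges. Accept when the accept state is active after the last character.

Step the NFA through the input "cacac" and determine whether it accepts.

Answer: REJECT

Derivation:
start: ε-closure({0}) = {0,1,2,6}
'c' @ 1: {3,4,7}  [accepting]
'a' @ 2: {1,5,6}
'c' @ 3: {7}  [accepting]
'a' @ 4: {}  — dead — no transitions
rest 'c' ignored (set empty)
final: {}; accept 7 not in set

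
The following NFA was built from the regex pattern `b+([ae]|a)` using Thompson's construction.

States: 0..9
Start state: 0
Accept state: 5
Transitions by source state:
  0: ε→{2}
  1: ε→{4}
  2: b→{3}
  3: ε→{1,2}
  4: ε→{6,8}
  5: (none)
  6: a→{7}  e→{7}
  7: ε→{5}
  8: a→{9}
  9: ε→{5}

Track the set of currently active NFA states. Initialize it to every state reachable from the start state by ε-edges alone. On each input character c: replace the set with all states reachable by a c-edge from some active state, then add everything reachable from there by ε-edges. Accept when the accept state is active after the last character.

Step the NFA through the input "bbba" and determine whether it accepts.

initial (ε-close {0}): {0,2}
'b' @ 1: {1,2,3,4,6,8}
'b' @ 2: {1,2,3,4,6,8}
'b' @ 3: {1,2,3,4,6,8}
'a' @ 4: {5,7,9}  (accept∈set)
after full input: {5,7,9}  (accept=5 in)

Answer: ACCEPT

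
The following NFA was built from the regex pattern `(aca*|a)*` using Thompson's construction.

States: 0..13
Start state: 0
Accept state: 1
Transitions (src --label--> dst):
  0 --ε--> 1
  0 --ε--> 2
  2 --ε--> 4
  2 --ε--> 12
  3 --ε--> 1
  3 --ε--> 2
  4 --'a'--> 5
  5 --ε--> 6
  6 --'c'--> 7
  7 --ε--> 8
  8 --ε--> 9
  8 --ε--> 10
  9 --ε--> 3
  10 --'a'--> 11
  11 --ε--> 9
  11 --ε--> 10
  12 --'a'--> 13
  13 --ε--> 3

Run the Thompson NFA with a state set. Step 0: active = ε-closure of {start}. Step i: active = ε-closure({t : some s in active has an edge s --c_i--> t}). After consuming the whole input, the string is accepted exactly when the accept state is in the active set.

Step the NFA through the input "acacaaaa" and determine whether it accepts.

start: ε-closure({0}) = {0,1,2,4,12}
'a' @ 1: {1,2,3,4,5,6,12,13}  [accepting]
'c' @ 2: {1,2,3,4,7,8,9,10,12}  [accepting]
'a' @ 3: {1,2,3,4,5,6,9,10,11,12,13}  [accepting]
'c' @ 4: {1,2,3,4,7,8,9,10,12}  [accepting]
'a' @ 5: {1,2,3,4,5,6,9,10,11,12,13}  [accepting]
'a' @ 6: {1,2,3,4,5,6,9,10,11,12,13}  [accepting]
'a' @ 7: {1,2,3,4,5,6,9,10,11,12,13}  [accepting]
'a' @ 8: {1,2,3,4,5,6,9,10,11,12,13}  [accepting]
after full input: {1,2,3,4,5,6,9,10,11,12,13}  (accept=1 in)

Answer: ACCEPT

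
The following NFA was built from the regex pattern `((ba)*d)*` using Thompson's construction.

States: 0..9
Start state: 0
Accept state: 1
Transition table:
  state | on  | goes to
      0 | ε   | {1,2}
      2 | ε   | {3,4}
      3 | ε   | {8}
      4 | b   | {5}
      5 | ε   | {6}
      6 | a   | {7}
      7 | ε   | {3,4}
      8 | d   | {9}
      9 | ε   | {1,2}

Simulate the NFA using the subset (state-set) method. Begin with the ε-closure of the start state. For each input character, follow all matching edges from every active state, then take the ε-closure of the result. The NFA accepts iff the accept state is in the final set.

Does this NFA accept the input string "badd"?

Answer: ACCEPT

Derivation:
S₀ = ε-closure({0}) = {0,1,2,3,4,8}
'b' @ 1: {5,6}
'a' @ 2: {3,4,7,8}
'd' @ 3: {1,2,3,4,8,9}  [accepting]
'd' @ 4: {1,2,3,4,8,9}  [accepting]
after full input: {1,2,3,4,8,9}  (accept=1 in)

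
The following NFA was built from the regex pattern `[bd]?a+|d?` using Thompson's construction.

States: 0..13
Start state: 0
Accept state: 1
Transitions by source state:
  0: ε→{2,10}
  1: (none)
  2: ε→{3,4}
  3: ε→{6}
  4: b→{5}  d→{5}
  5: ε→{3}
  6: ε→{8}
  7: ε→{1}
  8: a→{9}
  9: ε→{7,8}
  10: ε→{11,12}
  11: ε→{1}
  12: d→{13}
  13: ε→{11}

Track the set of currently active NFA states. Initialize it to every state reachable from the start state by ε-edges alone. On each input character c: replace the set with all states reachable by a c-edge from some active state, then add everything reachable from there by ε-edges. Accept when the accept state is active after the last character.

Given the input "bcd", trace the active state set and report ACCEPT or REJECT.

Answer: REJECT

Steps:
start: ε-closure({0}) = {0,1,2,3,4,6,8,10,11,12}
'b' @ 1: {3,5,6,8}
'c' @ 2: {}  — state set empty
rest 'd' ignored (set empty)
end set {} — state 1 not in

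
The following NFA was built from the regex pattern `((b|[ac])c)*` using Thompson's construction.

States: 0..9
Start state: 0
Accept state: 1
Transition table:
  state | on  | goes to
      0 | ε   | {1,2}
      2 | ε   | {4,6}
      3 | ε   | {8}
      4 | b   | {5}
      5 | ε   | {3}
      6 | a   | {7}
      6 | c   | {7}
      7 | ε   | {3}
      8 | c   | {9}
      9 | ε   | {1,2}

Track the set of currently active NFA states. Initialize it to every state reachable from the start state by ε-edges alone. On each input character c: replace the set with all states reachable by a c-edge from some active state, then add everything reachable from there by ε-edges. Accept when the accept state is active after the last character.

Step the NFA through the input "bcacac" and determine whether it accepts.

Answer: ACCEPT

Trace:
initial (ε-close {0}): {0,1,2,4,6}
'b' @ 1: {3,5,8}
'c' @ 2: {1,2,4,6,9}  [accepting]
'a' @ 3: {3,7,8}
'c' @ 4: {1,2,4,6,9}  [accepting]
'a' @ 5: {3,7,8}
'c' @ 6: {1,2,4,6,9}  [accepting]
end set {1,2,4,6,9} — state 1 in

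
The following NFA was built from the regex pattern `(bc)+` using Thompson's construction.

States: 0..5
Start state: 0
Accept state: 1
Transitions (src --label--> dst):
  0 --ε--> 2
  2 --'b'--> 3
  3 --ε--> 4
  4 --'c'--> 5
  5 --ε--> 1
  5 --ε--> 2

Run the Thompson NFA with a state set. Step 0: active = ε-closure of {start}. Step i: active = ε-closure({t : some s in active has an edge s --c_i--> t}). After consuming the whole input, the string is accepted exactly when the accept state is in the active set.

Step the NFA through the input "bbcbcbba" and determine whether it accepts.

Answer: REJECT

Steps:
S₀ = ε-closure({0}) = {0,2}
'b' @ 1: {3,4}
'b' @ 2: {}  — no active states
rest 'cbcbba' ignored (set empty)
end set {} — state 1 not in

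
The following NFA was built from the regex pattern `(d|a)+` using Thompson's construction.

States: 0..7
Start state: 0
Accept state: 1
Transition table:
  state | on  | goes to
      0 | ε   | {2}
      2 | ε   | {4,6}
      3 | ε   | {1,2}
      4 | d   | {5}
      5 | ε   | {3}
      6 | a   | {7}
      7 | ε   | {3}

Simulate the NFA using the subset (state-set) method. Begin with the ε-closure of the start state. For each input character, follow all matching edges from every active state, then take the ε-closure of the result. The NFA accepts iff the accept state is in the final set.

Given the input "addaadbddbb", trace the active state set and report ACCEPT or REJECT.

start: ε-closure({0}) = {0,2,4,6}
'a' @ 1: {1,2,3,4,6,7}  ✓accept
'd' @ 2: {1,2,3,4,5,6}  ✓accept
'd' @ 3: {1,2,3,4,5,6}  ✓accept
'a' @ 4: {1,2,3,4,6,7}  ✓accept
'a' @ 5: {1,2,3,4,6,7}  ✓accept
'd' @ 6: {1,2,3,4,5,6}  ✓accept
'b' @ 7: {}  — dead — no transitions
rest 'ddbb' ignored (set empty)
end set {} — state 1 not in

Answer: REJECT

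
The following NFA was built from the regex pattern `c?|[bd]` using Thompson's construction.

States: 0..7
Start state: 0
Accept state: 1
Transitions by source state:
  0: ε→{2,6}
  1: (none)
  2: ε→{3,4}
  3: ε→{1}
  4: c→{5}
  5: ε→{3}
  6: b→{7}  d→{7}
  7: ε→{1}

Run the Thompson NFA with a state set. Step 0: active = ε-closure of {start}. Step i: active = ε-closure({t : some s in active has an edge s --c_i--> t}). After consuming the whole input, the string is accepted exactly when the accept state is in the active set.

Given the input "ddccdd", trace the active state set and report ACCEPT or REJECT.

Answer: REJECT

Trace:
S₀ = ε-closure({0}) = {0,1,2,3,4,6}
'd' @ 1: {1,7}  [accepting]
'd' @ 2: {}  — dead — no transitions
rest 'ccdd' ignored (set empty)
end set {} — state 1 not in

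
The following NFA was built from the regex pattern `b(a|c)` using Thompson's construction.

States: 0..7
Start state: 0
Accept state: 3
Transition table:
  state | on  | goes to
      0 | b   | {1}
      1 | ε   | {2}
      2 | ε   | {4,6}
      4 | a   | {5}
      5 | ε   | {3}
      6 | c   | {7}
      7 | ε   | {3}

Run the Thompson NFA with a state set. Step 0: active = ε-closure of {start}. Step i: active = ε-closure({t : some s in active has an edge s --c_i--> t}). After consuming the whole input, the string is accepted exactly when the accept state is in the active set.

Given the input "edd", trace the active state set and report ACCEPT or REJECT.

S₀ = ε-closure({0}) = {0}
'e' @ 1: {}  — no active states
rest 'dd' ignored (set empty)
final: {}; accept 3 not in set

Answer: REJECT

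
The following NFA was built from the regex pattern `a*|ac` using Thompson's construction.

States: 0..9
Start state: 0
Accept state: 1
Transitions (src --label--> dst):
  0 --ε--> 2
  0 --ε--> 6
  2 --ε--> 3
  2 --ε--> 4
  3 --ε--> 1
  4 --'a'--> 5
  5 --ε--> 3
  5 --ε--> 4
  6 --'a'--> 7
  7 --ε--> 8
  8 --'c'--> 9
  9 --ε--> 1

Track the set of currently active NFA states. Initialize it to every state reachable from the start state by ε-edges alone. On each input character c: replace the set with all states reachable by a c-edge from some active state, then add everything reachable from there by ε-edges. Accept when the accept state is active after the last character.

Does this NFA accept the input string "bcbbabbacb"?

Answer: REJECT

Derivation:
S₀ = ε-closure({0}) = {0,1,2,3,4,6}
'b' @ 1: {}  — no active states
rest 'cbbabbacb' ignored (set empty)
after full input: {}  (accept=1 not in)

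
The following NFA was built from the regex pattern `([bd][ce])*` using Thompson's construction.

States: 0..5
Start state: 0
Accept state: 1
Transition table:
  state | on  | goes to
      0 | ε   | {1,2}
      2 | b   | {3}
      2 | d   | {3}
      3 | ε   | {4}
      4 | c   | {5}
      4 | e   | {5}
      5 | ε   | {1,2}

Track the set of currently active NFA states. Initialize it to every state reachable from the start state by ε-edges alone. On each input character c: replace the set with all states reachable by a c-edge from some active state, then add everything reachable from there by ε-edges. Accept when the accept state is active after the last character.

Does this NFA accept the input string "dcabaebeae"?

Answer: REJECT

Derivation:
start: ε-closure({0}) = {0,1,2}
'd' @ 1: {3,4}
'c' @ 2: {1,2,5}  (accept∈set)
'a' @ 3: {}  — dead — no transitions
rest 'baebeae' ignored (set empty)
after full input: {}  (accept=1 not in)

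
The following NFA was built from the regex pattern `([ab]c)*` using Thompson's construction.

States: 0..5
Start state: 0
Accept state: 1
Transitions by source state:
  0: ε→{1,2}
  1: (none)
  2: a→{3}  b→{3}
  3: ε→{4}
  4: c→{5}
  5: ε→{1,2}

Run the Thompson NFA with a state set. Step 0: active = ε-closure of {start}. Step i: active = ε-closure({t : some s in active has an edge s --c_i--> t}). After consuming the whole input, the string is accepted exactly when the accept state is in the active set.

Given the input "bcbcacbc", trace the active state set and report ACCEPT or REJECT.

initial (ε-close {0}): {0,1,2}
'b' @ 1: {3,4}
'c' @ 2: {1,2,5}  ✓accept
'b' @ 3: {3,4}
'c' @ 4: {1,2,5}  ✓accept
'a' @ 5: {3,4}
'c' @ 6: {1,2,5}  ✓accept
'b' @ 7: {3,4}
'c' @ 8: {1,2,5}  ✓accept
after full input: {1,2,5}  (accept=1 in)

Answer: ACCEPT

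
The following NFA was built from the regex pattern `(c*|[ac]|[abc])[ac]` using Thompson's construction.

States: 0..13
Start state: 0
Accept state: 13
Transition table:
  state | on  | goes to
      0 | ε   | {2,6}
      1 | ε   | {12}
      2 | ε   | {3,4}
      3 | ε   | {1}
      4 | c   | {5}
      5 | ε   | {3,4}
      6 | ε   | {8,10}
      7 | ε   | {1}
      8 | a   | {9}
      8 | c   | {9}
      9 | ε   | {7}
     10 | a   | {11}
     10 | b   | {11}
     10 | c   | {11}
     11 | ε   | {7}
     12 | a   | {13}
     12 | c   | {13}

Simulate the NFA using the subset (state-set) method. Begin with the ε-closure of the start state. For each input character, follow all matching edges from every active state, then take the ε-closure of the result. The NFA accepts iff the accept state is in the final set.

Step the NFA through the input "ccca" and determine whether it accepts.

Answer: ACCEPT

Derivation:
start: ε-closure({0}) = {0,1,2,3,4,6,8,10,12}
'c' @ 1: {1,3,4,5,7,9,11,12,13}  [accepting]
'c' @ 2: {1,3,4,5,12,13}  [accepting]
'c' @ 3: {1,3,4,5,12,13}  [accepting]
'a' @ 4: {13}  [accepting]
end set {13} — state 13 in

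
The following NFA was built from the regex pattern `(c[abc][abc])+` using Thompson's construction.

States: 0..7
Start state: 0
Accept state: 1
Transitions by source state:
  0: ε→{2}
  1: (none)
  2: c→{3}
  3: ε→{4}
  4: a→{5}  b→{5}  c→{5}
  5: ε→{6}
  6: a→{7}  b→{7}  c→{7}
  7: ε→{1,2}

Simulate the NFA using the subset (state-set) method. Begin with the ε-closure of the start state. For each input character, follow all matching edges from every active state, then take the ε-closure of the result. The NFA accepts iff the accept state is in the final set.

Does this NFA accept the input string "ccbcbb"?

S₀ = ε-closure({0}) = {0,2}
'c' @ 1: {3,4}
'c' @ 2: {5,6}
'b' @ 3: {1,2,7}  (accept∈set)
'c' @ 4: {3,4}
'b' @ 5: {5,6}
'b' @ 6: {1,2,7}  (accept∈set)
after full input: {1,2,7}  (accept=1 in)

Answer: ACCEPT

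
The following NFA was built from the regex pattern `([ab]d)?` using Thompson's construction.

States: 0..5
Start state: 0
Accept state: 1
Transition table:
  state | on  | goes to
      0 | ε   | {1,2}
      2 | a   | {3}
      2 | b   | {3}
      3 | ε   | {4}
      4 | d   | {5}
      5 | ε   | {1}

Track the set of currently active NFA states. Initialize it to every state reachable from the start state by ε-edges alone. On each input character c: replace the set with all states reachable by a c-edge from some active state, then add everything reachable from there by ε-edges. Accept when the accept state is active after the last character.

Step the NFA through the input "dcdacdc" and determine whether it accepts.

Answer: REJECT

Steps:
initial (ε-close {0}): {0,1,2}
'd' @ 1: {}  — no active states
rest 'cdacdc' ignored (set empty)
end set {} — state 1 not in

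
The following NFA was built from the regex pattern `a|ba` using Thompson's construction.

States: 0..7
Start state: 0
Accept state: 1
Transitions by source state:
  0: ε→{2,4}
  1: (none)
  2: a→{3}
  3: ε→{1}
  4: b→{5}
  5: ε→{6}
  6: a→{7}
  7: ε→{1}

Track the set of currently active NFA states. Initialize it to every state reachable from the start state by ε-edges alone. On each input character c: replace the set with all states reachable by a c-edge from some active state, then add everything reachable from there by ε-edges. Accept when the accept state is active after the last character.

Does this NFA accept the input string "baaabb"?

S₀ = ε-closure({0}) = {0,2,4}
'b' @ 1: {5,6}
'a' @ 2: {1,7}  ✓accept
'a' @ 3: {}  — dead — no transitions
rest 'abb' ignored (set empty)
end set {} — state 1 not in

Answer: REJECT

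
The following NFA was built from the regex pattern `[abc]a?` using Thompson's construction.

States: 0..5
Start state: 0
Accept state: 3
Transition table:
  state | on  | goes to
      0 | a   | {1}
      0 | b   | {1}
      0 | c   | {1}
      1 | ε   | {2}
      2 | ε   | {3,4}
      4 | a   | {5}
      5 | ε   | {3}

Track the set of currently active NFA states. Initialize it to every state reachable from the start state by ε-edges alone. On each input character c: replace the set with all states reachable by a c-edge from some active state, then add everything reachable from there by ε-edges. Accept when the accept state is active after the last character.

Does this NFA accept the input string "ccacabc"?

Answer: REJECT

Steps:
start: ε-closure({0}) = {0}
'c' @ 1: {1,2,3,4}  (accept∈set)
'c' @ 2: {}  — no active states
rest 'acabc' ignored (set empty)
final: {}; accept 3 not in set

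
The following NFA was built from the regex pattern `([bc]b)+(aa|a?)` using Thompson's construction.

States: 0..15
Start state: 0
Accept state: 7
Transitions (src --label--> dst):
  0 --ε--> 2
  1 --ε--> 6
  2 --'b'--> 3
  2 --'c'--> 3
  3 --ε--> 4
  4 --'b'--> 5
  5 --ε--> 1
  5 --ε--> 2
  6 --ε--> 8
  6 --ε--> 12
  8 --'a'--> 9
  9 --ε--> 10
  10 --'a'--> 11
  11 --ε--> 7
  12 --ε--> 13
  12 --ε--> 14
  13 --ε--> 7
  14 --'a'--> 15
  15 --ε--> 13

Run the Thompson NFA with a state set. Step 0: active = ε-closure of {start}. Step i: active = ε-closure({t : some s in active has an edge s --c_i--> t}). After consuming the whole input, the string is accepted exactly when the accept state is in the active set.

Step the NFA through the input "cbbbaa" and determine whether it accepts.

start: ε-closure({0}) = {0,2}
'c' @ 1: {3,4}
'b' @ 2: {1,2,5,6,7,8,12,13,14}  ✓accept
'b' @ 3: {3,4}
'b' @ 4: {1,2,5,6,7,8,12,13,14}  ✓accept
'a' @ 5: {7,9,10,13,15}  ✓accept
'a' @ 6: {7,11}  ✓accept
final: {7,11}; accept 7 in set

Answer: ACCEPT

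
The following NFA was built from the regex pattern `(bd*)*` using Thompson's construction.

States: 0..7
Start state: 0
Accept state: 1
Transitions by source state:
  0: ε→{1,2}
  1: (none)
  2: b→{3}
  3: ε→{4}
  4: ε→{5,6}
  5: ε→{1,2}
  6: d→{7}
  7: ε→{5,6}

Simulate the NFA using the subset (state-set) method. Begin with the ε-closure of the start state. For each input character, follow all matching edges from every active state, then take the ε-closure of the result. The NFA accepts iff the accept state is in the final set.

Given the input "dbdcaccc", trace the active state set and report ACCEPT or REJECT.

Answer: REJECT

Derivation:
initial (ε-close {0}): {0,1,2}
'd' @ 1: {}  — dead — no transitions
rest 'bdcaccc' ignored (set empty)
end set {} — state 1 not in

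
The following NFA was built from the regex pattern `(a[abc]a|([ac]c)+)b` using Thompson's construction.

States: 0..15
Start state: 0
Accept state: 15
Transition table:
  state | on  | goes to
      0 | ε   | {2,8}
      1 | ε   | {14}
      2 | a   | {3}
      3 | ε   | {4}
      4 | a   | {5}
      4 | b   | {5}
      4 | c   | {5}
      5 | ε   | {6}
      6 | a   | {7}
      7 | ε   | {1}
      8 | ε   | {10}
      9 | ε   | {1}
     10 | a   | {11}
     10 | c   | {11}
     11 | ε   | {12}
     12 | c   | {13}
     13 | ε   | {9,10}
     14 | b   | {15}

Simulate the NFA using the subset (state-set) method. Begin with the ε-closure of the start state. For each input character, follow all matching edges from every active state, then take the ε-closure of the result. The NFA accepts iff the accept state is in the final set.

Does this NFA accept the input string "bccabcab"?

start: ε-closure({0}) = {0,2,8,10}
'b' @ 1: {}  — state set empty
rest 'ccabcab' ignored (set empty)
end set {} — state 15 not in

Answer: REJECT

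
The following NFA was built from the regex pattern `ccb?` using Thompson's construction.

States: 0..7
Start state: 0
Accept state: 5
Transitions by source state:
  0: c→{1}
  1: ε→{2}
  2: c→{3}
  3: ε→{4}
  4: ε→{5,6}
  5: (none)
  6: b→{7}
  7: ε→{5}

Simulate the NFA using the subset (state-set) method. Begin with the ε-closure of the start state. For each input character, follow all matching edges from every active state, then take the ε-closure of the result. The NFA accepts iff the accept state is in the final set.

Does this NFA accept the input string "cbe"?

Answer: REJECT

Derivation:
start: ε-closure({0}) = {0}
'c' @ 1: {1,2}
'b' @ 2: {}  — state set empty
rest 'e' ignored (set empty)
after full input: {}  (accept=5 not in)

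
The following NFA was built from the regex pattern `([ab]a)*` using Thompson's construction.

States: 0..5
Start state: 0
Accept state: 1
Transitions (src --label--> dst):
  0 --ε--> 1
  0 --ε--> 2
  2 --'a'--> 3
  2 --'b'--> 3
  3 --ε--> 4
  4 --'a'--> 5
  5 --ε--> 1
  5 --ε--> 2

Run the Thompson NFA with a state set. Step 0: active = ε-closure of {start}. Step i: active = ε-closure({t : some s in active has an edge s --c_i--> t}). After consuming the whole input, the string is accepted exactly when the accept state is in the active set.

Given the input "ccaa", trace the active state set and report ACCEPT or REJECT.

initial (ε-close {0}): {0,1,2}
'c' @ 1: {}  — dead — no transitions
rest 'caa' ignored (set empty)
after full input: {}  (accept=1 not in)

Answer: REJECT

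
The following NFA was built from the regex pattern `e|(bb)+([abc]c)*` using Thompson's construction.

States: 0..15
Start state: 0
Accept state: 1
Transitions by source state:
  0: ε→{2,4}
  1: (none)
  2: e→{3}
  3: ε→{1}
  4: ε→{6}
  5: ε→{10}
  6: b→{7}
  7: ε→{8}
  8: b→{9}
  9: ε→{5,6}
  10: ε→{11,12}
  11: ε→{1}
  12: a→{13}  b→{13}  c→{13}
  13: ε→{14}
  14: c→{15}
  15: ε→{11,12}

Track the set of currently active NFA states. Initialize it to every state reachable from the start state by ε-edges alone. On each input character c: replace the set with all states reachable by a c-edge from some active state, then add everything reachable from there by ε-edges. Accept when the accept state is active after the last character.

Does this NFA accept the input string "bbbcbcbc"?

start: ε-closure({0}) = {0,2,4,6}
'b' @ 1: {7,8}
'b' @ 2: {1,5,6,9,10,11,12}  (accept∈set)
'b' @ 3: {7,8,13,14}
'c' @ 4: {1,11,12,15}  (accept∈set)
'b' @ 5: {13,14}
'c' @ 6: {1,11,12,15}  (accept∈set)
'b' @ 7: {13,14}
'c' @ 8: {1,11,12,15}  (accept∈set)
final: {1,11,12,15}; accept 1 in set

Answer: ACCEPT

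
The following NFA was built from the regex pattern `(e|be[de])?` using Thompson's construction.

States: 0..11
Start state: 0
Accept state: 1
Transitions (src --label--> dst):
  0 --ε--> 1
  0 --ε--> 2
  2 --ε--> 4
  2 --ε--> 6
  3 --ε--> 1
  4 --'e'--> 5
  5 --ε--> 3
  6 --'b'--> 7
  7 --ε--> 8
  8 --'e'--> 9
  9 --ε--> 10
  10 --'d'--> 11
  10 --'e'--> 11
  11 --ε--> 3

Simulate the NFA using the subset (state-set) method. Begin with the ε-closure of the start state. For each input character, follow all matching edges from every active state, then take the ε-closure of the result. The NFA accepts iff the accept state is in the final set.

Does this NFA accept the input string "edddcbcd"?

S₀ = ε-closure({0}) = {0,1,2,4,6}
'e' @ 1: {1,3,5}  [accepting]
'd' @ 2: {}  — dead — no transitions
rest 'ddcbcd' ignored (set empty)
end set {} — state 1 not in

Answer: REJECT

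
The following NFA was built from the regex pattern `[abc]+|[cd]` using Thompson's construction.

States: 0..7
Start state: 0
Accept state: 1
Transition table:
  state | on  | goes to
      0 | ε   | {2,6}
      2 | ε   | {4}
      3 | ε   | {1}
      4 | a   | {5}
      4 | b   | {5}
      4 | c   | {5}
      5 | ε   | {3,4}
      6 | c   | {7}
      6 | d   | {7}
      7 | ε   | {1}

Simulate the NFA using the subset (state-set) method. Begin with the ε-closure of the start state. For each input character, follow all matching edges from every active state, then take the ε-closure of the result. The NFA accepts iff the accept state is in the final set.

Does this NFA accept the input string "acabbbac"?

Answer: ACCEPT

Trace:
S₀ = ε-closure({0}) = {0,2,4,6}
'a' @ 1: {1,3,4,5}  (accept∈set)
'c' @ 2: {1,3,4,5}  (accept∈set)
'a' @ 3: {1,3,4,5}  (accept∈set)
'b' @ 4: {1,3,4,5}  (accept∈set)
'b' @ 5: {1,3,4,5}  (accept∈set)
'b' @ 6: {1,3,4,5}  (accept∈set)
'a' @ 7: {1,3,4,5}  (accept∈set)
'c' @ 8: {1,3,4,5}  (accept∈set)
final: {1,3,4,5}; accept 1 in set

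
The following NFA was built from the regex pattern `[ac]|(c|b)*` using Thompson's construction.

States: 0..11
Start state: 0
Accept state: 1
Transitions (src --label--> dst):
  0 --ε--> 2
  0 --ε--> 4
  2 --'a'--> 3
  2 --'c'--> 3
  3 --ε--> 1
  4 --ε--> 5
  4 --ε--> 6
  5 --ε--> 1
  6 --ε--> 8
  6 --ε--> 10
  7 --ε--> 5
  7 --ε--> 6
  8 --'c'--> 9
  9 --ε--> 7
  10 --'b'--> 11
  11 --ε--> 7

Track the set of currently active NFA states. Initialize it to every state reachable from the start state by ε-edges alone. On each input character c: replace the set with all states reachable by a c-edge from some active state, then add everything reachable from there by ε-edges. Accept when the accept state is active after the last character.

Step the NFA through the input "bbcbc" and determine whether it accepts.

start: ε-closure({0}) = {0,1,2,4,5,6,8,10}
'b' @ 1: {1,5,6,7,8,10,11}  [accepting]
'b' @ 2: {1,5,6,7,8,10,11}  [accepting]
'c' @ 3: {1,5,6,7,8,9,10}  [accepting]
'b' @ 4: {1,5,6,7,8,10,11}  [accepting]
'c' @ 5: {1,5,6,7,8,9,10}  [accepting]
after full input: {1,5,6,7,8,9,10}  (accept=1 in)

Answer: ACCEPT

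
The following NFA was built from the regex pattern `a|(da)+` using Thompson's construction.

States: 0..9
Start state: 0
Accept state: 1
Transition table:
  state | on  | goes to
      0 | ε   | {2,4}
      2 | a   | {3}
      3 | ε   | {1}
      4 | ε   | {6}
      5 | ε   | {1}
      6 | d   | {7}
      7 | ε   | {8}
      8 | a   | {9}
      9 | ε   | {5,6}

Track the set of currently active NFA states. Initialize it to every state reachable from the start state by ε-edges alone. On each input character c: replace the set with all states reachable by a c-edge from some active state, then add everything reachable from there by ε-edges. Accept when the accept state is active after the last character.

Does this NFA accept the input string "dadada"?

Answer: ACCEPT

Trace:
initial (ε-close {0}): {0,2,4,6}
'd' @ 1: {7,8}
'a' @ 2: {1,5,6,9}  (accept∈set)
'd' @ 3: {7,8}
'a' @ 4: {1,5,6,9}  (accept∈set)
'd' @ 5: {7,8}
'a' @ 6: {1,5,6,9}  (accept∈set)
final: {1,5,6,9}; accept 1 in set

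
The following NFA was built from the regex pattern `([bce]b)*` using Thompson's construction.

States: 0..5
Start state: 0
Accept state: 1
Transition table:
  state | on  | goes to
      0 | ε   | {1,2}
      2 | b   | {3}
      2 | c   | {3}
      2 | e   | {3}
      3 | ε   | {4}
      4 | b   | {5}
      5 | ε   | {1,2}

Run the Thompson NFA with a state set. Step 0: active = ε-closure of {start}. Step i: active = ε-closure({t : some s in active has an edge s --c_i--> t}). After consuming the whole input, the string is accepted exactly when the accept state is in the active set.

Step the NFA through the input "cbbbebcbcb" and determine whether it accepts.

Answer: ACCEPT

Derivation:
start: ε-closure({0}) = {0,1,2}
'c' @ 1: {3,4}
'b' @ 2: {1,2,5}  [accepting]
'b' @ 3: {3,4}
'b' @ 4: {1,2,5}  [accepting]
'e' @ 5: {3,4}
'b' @ 6: {1,2,5}  [accepting]
'c' @ 7: {3,4}
'b' @ 8: {1,2,5}  [accepting]
'c' @ 9: {3,4}
'b' @ 10: {1,2,5}  [accepting]
final: {1,2,5}; accept 1 in set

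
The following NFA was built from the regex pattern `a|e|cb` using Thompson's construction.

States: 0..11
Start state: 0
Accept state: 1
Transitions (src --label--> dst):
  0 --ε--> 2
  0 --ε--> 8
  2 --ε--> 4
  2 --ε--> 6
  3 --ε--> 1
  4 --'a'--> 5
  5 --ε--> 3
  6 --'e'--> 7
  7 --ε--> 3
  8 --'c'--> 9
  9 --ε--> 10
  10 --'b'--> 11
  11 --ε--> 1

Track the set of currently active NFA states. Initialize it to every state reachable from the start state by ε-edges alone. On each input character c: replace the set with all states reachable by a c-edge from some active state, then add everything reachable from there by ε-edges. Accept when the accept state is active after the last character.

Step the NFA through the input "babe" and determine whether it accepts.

Answer: REJECT

Derivation:
start: ε-closure({0}) = {0,2,4,6,8}
'b' @ 1: {}  — no active states
rest 'abe' ignored (set empty)
final: {}; accept 1 not in set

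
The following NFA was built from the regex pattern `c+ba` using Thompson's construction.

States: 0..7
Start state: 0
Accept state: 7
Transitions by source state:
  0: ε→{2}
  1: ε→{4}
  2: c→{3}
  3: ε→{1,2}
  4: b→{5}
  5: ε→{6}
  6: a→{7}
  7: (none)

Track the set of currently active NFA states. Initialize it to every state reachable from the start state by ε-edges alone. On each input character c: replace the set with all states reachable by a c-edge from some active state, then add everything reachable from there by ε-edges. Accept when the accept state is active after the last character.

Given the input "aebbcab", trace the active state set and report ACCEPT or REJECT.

Answer: REJECT

Derivation:
start: ε-closure({0}) = {0,2}
'a' @ 1: {}  — state set empty
rest 'ebbcab' ignored (set empty)
end set {} — state 7 not in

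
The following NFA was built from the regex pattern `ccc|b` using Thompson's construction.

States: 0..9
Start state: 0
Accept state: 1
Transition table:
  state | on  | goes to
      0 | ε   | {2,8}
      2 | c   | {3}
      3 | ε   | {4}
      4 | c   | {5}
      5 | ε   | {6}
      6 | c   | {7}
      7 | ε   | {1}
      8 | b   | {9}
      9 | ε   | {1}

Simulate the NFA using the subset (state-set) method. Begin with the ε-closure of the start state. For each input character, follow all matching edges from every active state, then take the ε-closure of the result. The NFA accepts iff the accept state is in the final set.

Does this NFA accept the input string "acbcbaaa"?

initial (ε-close {0}): {0,2,8}
'a' @ 1: {}  — no active states
rest 'cbcbaaa' ignored (set empty)
final: {}; accept 1 not in set

Answer: REJECT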